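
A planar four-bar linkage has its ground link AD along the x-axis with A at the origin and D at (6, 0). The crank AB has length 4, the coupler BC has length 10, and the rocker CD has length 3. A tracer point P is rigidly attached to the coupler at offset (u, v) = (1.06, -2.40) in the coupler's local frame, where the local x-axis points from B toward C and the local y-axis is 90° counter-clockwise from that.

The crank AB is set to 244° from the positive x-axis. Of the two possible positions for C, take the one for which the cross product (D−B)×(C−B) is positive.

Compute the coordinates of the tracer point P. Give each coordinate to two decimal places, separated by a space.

0.62 -4.70

A=(0,0), D=(6.00,0)
B = A + 4.00·(cos244°, sin244°) = (-1.7535, -3.5952)
|BD| = 8.5465
circle(B,10.00) ∩ circle(D,3.00): a=9.5971, h=2.8100
  candidates: C₊=(5.7711,2.9913) cross=24.016; C₋=(8.1352,-2.1073) cross=-24.016
  mode + wants cross > 0 → take C=(5.7711,2.9913) (cross=24.016)
ex = (C−B)/|BC| = (0.7525,0.6586); ey = (-0.6586,0.7525)
P = B + 1.06·ex + -2.40·ey = (0.6249,-4.7029)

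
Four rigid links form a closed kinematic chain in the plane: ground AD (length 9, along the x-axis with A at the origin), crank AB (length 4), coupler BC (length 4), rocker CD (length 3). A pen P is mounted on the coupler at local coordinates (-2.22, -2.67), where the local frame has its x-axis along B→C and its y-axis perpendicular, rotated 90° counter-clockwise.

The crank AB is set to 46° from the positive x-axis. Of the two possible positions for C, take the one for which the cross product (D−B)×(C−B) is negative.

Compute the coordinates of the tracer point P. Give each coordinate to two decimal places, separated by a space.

A=(0,0), D=(9.00,0)
B = A + 4.00·(cos46°, sin46°) = (2.7786, 2.8774)
|BD| = 6.8545
circle(B,4.00) ∩ circle(D,3.00): a=3.9379, h=0.7022
  candidates: C₊=(6.6475,1.8617) cross=4.813; C₋=(6.0580,0.5870) cross=-4.813
  mode - wants cross < 0 → take C=(6.0580,0.5870) (cross=-4.813)
ex = (C−B)/|BC| = (0.8198,-0.5726); ey = (0.5726,0.8198)
P = B + -2.22·ex + -2.67·ey = (-0.5702,1.9596)

-0.57 1.96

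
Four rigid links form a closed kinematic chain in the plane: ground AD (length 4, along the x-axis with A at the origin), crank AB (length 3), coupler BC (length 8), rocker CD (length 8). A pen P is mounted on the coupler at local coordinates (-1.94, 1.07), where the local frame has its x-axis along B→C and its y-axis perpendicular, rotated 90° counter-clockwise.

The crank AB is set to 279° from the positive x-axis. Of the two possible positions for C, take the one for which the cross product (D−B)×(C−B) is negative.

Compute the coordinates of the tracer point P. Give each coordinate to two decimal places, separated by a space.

A=(0,0), D=(4.00,0)
B = A + 3.00·(cos279°, sin279°) = (0.4693, -2.9631)
|BD| = 4.6093
circle(B,8.00) ∩ circle(D,8.00): a=2.3046, h=7.6608
  candidates: C₊=(-2.6901,4.3866) cross=35.311; C₋=(7.1594,-7.3497) cross=-35.311
  mode - wants cross < 0 → take C=(7.1594,-7.3497) (cross=-35.311)
ex = (C−B)/|BC| = (0.8363,-0.5483); ey = (0.5483,0.8363)
P = B + -1.94·ex + 1.07·ey = (-0.5663,-1.0045)

-0.57 -1.00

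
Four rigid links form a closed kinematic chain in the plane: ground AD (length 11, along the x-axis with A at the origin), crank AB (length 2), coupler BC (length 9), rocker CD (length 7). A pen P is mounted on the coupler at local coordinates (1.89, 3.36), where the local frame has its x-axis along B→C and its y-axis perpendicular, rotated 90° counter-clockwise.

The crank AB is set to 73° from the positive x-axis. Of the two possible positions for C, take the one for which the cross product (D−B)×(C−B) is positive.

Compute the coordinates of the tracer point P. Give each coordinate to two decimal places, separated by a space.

A=(0,0), D=(11.00,0)
B = A + 2.00·(cos73°, sin73°) = (0.5847, 1.9126)
|BD| = 10.5894
circle(B,9.00) ∩ circle(D,7.00): a=6.8056, h=5.8892
  candidates: C₊=(8.3422,6.4758) cross=62.364; C₋=(6.2148,-5.1090) cross=-62.364
  mode + wants cross > 0 → take C=(8.3422,6.4758) (cross=62.364)
ex = (C−B)/|BC| = (0.8619,0.5070); ey = (-0.5070,0.8619)
P = B + 1.89·ex + 3.36·ey = (0.5102,5.7670)

0.51 5.77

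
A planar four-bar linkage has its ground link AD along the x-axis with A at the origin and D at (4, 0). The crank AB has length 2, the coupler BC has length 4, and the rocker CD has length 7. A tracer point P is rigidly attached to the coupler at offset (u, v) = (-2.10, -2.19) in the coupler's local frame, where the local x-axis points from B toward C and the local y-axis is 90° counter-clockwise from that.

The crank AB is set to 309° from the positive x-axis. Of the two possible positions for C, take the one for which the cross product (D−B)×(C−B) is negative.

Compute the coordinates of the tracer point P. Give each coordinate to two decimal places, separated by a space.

0.76 1.44

A=(0,0), D=(4.00,0)
B = A + 2.00·(cos309°, sin309°) = (1.2586, -1.5543)
|BD| = 3.1513
circle(B,4.00) ∩ circle(D,7.00): a=-3.6602, h=1.6133
  candidates: C₊=(-2.7211,-1.9561) cross=5.084; C₋=(-1.1297,-4.7630) cross=-5.084
  mode - wants cross < 0 → take C=(-1.1297,-4.7630) (cross=-5.084)
ex = (C−B)/|BC| = (-0.5971,-0.8022); ey = (0.8022,-0.5971)
P = B + -2.10·ex + -2.19·ey = (0.7557,1.4379)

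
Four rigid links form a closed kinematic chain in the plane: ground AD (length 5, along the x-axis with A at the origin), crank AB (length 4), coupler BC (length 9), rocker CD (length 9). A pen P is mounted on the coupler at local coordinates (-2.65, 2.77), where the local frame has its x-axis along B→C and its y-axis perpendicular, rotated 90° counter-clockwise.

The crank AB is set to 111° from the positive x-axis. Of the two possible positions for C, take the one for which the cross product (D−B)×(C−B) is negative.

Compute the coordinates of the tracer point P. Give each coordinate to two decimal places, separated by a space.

1.59 6.09

A=(0,0), D=(5.00,0)
B = A + 4.00·(cos111°, sin111°) = (-1.4335, 3.7343)
|BD| = 7.4387
circle(B,9.00) ∩ circle(D,9.00): a=3.7194, h=8.1955
  candidates: C₊=(5.8975,8.9551) cross=60.964; C₋=(-2.3310,-5.2208) cross=-60.964
  mode - wants cross < 0 → take C=(-2.3310,-5.2208) (cross=-60.964)
ex = (C−B)/|BC| = (-0.0997,-0.9950); ey = (0.9950,-0.0997)
P = B + -2.65·ex + 2.77·ey = (1.5870,6.0949)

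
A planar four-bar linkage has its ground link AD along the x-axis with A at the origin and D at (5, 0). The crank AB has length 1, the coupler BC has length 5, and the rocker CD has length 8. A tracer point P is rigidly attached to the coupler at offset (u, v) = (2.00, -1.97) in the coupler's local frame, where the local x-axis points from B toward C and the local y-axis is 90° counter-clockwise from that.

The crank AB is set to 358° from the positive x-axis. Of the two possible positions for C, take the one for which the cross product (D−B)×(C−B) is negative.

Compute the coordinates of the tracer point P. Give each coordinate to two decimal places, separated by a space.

A=(0,0), D=(5.00,0)
B = A + 1.00·(cos358°, sin358°) = (0.9994, -0.0349)
|BD| = 4.0008
circle(B,5.00) ∩ circle(D,8.00): a=-2.8737, h=4.0917
  candidates: C₊=(-1.9099,4.0316) cross=16.370; C₋=(-1.8385,-4.1515) cross=-16.370
  mode - wants cross < 0 → take C=(-1.8385,-4.1515) (cross=-16.370)
ex = (C−B)/|BC| = (-0.5676,-0.8233); ey = (0.8233,-0.5676)
P = B + 2.00·ex + -1.97·ey = (-1.7577,-0.5634)

-1.76 -0.56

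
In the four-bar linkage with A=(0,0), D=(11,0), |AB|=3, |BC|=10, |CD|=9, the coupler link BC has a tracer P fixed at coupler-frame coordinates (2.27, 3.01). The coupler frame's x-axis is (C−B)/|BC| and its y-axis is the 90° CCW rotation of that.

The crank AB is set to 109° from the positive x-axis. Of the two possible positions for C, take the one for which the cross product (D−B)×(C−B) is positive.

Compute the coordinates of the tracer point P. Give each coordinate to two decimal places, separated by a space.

A=(0,0), D=(11.00,0)
B = A + 3.00·(cos109°, sin109°) = (-0.9767, 2.8366)
|BD| = 12.3080
circle(B,10.00) ∩ circle(D,9.00): a=6.9259, h=7.2133
  candidates: C₊=(7.4251,8.2596) cross=88.782; C₋=(4.1003,-5.7788) cross=-88.782
  mode + wants cross > 0 → take C=(7.4251,8.2596) (cross=88.782)
ex = (C−B)/|BC| = (0.8402,0.5423); ey = (-0.5423,0.8402)
P = B + 2.27·ex + 3.01·ey = (-0.7018,6.5965)

-0.70 6.60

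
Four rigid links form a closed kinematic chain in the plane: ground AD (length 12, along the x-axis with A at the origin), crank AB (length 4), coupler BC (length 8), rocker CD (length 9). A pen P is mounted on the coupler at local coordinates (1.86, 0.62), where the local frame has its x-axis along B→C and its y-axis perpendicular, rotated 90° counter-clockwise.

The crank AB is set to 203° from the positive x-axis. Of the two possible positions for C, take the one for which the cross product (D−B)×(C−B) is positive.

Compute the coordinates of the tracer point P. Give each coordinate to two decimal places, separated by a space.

A=(0,0), D=(12.00,0)
B = A + 4.00·(cos203°, sin203°) = (-3.6820, -1.5629)
|BD| = 15.7597
circle(B,8.00) ∩ circle(D,9.00): a=7.3405, h=3.1807
  candidates: C₊=(3.3069,2.3301) cross=50.127; C₋=(3.9377,-4.0000) cross=-50.127
  mode + wants cross > 0 → take C=(3.3069,2.3301) (cross=50.127)
ex = (C−B)/|BC| = (0.8736,0.4866); ey = (-0.4866,0.8736)
P = B + 1.86·ex + 0.62·ey = (-2.3588,-0.1162)

-2.36 -0.12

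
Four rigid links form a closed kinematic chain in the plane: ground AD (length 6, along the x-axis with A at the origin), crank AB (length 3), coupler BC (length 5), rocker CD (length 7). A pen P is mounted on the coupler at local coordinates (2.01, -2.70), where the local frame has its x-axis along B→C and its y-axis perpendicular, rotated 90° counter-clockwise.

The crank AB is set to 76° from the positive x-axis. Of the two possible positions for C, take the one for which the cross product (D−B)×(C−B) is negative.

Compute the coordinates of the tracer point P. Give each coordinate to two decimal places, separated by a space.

A=(0,0), D=(6.00,0)
B = A + 3.00·(cos76°, sin76°) = (0.7258, 2.9109)
|BD| = 6.0242
circle(B,5.00) ∩ circle(D,7.00): a=1.0201, h=4.8948
  candidates: C₊=(3.9841,6.7034) cross=29.487; C₋=(-0.7463,-1.8675) cross=-29.487
  mode - wants cross < 0 → take C=(-0.7463,-1.8675) (cross=-29.487)
ex = (C−B)/|BC| = (-0.2944,-0.9557); ey = (0.9557,-0.2944)
P = B + 2.01·ex + -2.70·ey = (-2.4463,1.7849)

-2.45 1.78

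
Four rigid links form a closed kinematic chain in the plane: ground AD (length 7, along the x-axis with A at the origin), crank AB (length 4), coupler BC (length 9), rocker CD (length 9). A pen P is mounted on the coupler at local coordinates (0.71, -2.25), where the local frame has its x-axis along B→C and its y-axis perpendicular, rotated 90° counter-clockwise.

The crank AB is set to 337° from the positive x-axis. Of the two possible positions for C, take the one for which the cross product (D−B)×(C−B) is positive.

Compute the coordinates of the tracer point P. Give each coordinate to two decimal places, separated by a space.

5.70 -0.35

A=(0,0), D=(7.00,0)
B = A + 4.00·(cos337°, sin337°) = (3.6820, -1.5629)
|BD| = 3.6677
circle(B,9.00) ∩ circle(D,9.00): a=1.8338, h=8.8112
  candidates: C₊=(1.5862,7.1897) cross=32.316; C₋=(9.0958,-8.7526) cross=-32.316
  mode + wants cross > 0 → take C=(1.5862,7.1897) (cross=32.316)
ex = (C−B)/|BC| = (-0.2329,0.9725); ey = (-0.9725,-0.2329)
P = B + 0.71·ex + -2.25·ey = (5.7048,-0.3485)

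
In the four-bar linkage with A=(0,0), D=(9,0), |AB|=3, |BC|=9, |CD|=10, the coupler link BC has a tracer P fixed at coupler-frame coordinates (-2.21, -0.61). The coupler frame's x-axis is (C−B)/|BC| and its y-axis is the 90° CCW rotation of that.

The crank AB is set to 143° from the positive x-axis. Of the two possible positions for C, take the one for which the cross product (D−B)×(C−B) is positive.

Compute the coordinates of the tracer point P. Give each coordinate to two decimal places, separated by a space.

-3.43 -0.24

A=(0,0), D=(9.00,0)
B = A + 3.00·(cos143°, sin143°) = (-2.3959, 1.8054)
|BD| = 11.5380
circle(B,9.00) ∩ circle(D,10.00): a=4.9457, h=7.5193
  candidates: C₊=(3.6654,8.4583) cross=86.758; C₋=(1.3122,-6.3952) cross=-86.758
  mode + wants cross > 0 → take C=(3.6654,8.4583) (cross=86.758)
ex = (C−B)/|BC| = (0.6735,0.7392); ey = (-0.7392,0.6735)
P = B + -2.21·ex + -0.61·ey = (-3.4334,-0.2390)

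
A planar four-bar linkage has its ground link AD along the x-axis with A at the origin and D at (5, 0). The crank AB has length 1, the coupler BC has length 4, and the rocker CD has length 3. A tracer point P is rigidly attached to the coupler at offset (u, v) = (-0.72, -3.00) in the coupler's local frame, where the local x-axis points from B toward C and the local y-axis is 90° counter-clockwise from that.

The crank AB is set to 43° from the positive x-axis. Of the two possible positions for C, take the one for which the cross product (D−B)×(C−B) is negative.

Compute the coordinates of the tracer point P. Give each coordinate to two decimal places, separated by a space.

A=(0,0), D=(5.00,0)
B = A + 1.00·(cos43°, sin43°) = (0.7314, 0.6820)
|BD| = 4.3228
circle(B,4.00) ∩ circle(D,3.00): a=2.9711, h=2.6782
  candidates: C₊=(4.0877,2.8579) cross=11.577; C₋=(3.2427,-2.4314) cross=-11.577
  mode - wants cross < 0 → take C=(3.2427,-2.4314) (cross=-11.577)
ex = (C−B)/|BC| = (0.6278,-0.7784); ey = (0.7784,0.6278)
P = B + -0.72·ex + -3.00·ey = (-2.0557,-0.6411)

-2.06 -0.64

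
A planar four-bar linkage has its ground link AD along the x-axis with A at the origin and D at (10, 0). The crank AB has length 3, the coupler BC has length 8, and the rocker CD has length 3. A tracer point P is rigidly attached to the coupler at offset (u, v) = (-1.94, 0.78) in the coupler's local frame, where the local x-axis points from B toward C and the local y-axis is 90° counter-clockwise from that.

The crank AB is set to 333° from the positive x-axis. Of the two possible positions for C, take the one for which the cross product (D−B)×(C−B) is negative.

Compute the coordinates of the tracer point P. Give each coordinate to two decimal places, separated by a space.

0.93 -0.21

A=(0,0), D=(10.00,0)
B = A + 3.00·(cos333°, sin333°) = (2.6730, -1.3620)
|BD| = 7.4525
circle(B,8.00) ∩ circle(D,3.00): a=7.4163, h=2.9998
  candidates: C₊=(9.4162,2.9426) cross=22.356; C₋=(10.5126,-2.9559) cross=-22.356
  mode - wants cross < 0 → take C=(10.5126,-2.9559) (cross=-22.356)
ex = (C−B)/|BC| = (0.9800,-0.1992); ey = (0.1992,0.9800)
P = B + -1.94·ex + 0.78·ey = (0.9273,-0.2111)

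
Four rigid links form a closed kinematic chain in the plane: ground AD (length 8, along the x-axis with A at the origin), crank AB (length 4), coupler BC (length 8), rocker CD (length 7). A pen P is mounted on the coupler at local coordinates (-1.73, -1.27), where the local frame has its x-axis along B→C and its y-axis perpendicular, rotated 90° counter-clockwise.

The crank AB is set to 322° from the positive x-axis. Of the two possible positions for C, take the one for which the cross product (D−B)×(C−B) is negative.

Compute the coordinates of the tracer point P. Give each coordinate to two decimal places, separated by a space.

A=(0,0), D=(8.00,0)
B = A + 4.00·(cos322°, sin322°) = (3.1520, -2.4626)
|BD| = 5.4376
circle(B,8.00) ∩ circle(D,7.00): a=4.0981, h=6.8706
  candidates: C₊=(3.6941,5.5190) cross=37.360; C₋=(9.9174,-6.7323) cross=-37.360
  mode - wants cross < 0 → take C=(9.9174,-6.7323) (cross=-37.360)
ex = (C−B)/|BC| = (0.8457,-0.5337); ey = (0.5337,0.8457)
P = B + -1.73·ex + -1.27·ey = (1.0112,-2.6133)

1.01 -2.61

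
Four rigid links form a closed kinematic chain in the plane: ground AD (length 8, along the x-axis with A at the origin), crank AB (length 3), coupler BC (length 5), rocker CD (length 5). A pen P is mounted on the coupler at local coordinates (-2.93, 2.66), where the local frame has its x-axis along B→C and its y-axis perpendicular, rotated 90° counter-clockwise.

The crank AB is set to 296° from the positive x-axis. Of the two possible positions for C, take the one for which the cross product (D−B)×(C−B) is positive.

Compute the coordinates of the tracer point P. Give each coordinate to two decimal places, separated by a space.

-2.31 -4.28

A=(0,0), D=(8.00,0)
B = A + 3.00·(cos296°, sin296°) = (1.3151, -2.6964)
|BD| = 7.2082
circle(B,5.00) ∩ circle(D,5.00): a=3.6041, h=3.4656
  candidates: C₊=(3.3612,1.8658) cross=24.981; C₋=(5.9539,-4.5622) cross=-24.981
  mode + wants cross > 0 → take C=(3.3612,1.8658) (cross=24.981)
ex = (C−B)/|BC| = (0.4092,0.9124); ey = (-0.9124,0.4092)
P = B + -2.93·ex + 2.66·ey = (-2.3110,-4.2813)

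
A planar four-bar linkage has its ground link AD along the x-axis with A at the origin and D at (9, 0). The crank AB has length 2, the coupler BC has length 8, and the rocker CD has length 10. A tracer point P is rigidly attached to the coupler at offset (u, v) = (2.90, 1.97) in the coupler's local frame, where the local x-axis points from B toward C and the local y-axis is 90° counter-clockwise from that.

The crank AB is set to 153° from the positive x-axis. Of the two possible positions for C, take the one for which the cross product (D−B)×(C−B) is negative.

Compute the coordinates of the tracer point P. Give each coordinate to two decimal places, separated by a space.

1.17 -0.99

A=(0,0), D=(9.00,0)
B = A + 2.00·(cos153°, sin153°) = (-1.7820, 0.9080)
|BD| = 10.8202
circle(B,8.00) ∩ circle(D,10.00): a=3.7465, h=7.0685
  candidates: C₊=(2.5445,7.6371) cross=76.482; C₋=(1.3581,-6.4500) cross=-76.482
  mode - wants cross < 0 → take C=(1.3581,-6.4500) (cross=-76.482)
ex = (C−B)/|BC| = (0.3925,-0.9197); ey = (0.9197,0.3925)
P = B + 2.90·ex + 1.97·ey = (1.1682,-0.9860)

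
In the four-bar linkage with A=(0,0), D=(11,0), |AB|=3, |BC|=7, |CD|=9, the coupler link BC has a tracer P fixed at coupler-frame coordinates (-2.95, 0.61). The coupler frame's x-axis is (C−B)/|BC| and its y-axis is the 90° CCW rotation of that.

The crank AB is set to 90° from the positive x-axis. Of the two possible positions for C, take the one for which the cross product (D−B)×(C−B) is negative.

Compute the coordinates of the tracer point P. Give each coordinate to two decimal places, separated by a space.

-0.57 5.96

A=(0,0), D=(11.00,0)
B = A + 3.00·(cos90°, sin90°) = (0.0000, 3.0000)
|BD| = 11.4018
circle(B,7.00) ∩ circle(D,9.00): a=4.2976, h=5.5255
  candidates: C₊=(5.6000,7.2000) cross=63.000; C₋=(2.6923,-3.4615) cross=-63.000
  mode - wants cross < 0 → take C=(2.6923,-3.4615) (cross=-63.000)
ex = (C−B)/|BC| = (0.3846,-0.9231); ey = (0.9231,0.3846)
P = B + -2.95·ex + 0.61·ey = (-0.5715,5.9577)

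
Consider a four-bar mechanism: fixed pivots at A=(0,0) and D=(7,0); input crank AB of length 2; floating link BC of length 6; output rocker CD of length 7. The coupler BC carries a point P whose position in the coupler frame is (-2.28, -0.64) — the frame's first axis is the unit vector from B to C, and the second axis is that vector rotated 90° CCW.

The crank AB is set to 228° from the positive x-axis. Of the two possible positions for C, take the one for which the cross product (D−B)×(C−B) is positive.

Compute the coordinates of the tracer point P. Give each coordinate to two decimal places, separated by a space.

A=(0,0), D=(7.00,0)
B = A + 2.00·(cos228°, sin228°) = (-1.3383, -1.4863)
|BD| = 8.4697
circle(B,6.00) ∩ circle(D,7.00): a=3.4674, h=4.8966
  candidates: C₊=(1.2161,3.9428) cross=41.473; C₋=(2.9346,-5.6985) cross=-41.473
  mode + wants cross > 0 → take C=(1.2161,3.9428) (cross=41.473)
ex = (C−B)/|BC| = (0.4257,0.9049); ey = (-0.9049,0.4257)
P = B + -2.28·ex + -0.64·ey = (-1.7298,-3.8218)

-1.73 -3.82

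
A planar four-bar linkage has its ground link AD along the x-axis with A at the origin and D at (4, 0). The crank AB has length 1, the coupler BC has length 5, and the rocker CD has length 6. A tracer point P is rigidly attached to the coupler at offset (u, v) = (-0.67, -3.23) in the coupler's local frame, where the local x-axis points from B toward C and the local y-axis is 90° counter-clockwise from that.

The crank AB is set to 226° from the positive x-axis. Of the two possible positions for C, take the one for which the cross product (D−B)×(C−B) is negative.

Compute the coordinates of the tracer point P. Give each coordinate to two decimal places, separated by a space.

A=(0,0), D=(4.00,0)
B = A + 1.00·(cos226°, sin226°) = (-0.6947, -0.7193)
|BD| = 4.7494
circle(B,5.00) ∩ circle(D,6.00): a=1.2167, h=4.8497
  candidates: C₊=(-0.2265,4.2587) cross=23.033; C₋=(1.2425,-5.3288) cross=-23.033
  mode - wants cross < 0 → take C=(1.2425,-5.3288) (cross=-23.033)
ex = (C−B)/|BC| = (0.3874,-0.9219); ey = (0.9219,0.3874)
P = B + -0.67·ex + -3.23·ey = (-3.9320,-1.3531)

-3.93 -1.35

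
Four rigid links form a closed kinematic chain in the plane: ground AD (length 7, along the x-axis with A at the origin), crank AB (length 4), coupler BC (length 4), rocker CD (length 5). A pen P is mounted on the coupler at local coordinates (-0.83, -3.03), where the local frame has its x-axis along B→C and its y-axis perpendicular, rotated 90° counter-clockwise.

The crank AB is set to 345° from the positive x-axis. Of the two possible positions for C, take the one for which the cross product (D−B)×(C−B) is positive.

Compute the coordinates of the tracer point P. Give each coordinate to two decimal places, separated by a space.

7.00 -1.10

A=(0,0), D=(7.00,0)
B = A + 4.00·(cos345°, sin345°) = (3.8637, -1.0353)
|BD| = 3.3027
circle(B,4.00) ∩ circle(D,5.00): a=0.2889, h=3.9896
  candidates: C₊=(2.8875,2.8438) cross=13.177; C₋=(5.3886,-4.7332) cross=-13.177
  mode + wants cross > 0 → take C=(2.8875,2.8438) (cross=13.177)
ex = (C−B)/|BC| = (-0.2441,0.9698); ey = (-0.9698,-0.2441)
P = B + -0.83·ex + -3.03·ey = (7.0046,-1.1007)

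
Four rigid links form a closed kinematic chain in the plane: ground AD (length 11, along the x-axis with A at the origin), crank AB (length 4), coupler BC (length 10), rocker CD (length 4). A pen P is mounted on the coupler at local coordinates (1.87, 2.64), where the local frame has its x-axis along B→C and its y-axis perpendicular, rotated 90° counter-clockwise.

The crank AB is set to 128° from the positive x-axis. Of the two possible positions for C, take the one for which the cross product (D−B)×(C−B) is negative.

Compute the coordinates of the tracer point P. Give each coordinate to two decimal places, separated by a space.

A=(0,0), D=(11.00,0)
B = A + 4.00·(cos128°, sin128°) = (-2.4626, 3.1520)
|BD| = 13.8267
circle(B,10.00) ∩ circle(D,4.00): a=9.9510, h=0.9892
  candidates: C₊=(7.4518,1.8467) cross=13.677; C₋=(7.0008,-0.0796) cross=-13.677
  mode - wants cross < 0 → take C=(7.0008,-0.0796) (cross=-13.677)
ex = (C−B)/|BC| = (0.9463,-0.3232); ey = (0.3232,0.9463)
P = B + 1.87·ex + 2.64·ey = (0.1602,5.0461)

0.16 5.05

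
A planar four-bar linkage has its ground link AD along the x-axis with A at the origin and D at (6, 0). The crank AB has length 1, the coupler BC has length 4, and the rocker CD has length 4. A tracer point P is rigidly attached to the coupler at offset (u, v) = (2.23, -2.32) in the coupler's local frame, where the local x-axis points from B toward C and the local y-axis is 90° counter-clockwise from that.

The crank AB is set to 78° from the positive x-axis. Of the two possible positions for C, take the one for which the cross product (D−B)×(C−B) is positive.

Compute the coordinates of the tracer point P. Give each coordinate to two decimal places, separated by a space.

A=(0,0), D=(6.00,0)
B = A + 1.00·(cos78°, sin78°) = (0.2079, 0.9781)
|BD| = 5.8741
circle(B,4.00) ∩ circle(D,4.00): a=2.9371, h=2.7155
  candidates: C₊=(3.5561,3.1666) cross=15.951; C₋=(2.6518,-2.1885) cross=-15.951
  mode + wants cross > 0 → take C=(3.5561,3.1666) (cross=15.951)
ex = (C−B)/|BC| = (0.8371,0.5471); ey = (-0.5471,0.8371)
P = B + 2.23·ex + -2.32·ey = (3.3439,0.2563)

3.34 0.26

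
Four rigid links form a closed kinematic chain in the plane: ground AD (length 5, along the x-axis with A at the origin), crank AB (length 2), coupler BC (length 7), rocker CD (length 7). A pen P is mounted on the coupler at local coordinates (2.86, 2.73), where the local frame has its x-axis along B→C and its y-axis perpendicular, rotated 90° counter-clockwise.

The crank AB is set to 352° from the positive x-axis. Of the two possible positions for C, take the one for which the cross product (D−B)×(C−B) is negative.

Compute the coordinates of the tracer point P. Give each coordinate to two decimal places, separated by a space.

A=(0,0), D=(5.00,0)
B = A + 2.00·(cos352°, sin352°) = (1.9805, -0.2783)
|BD| = 3.0323
circle(B,7.00) ∩ circle(D,7.00): a=1.5161, h=6.8338
  candidates: C₊=(2.8630,6.6658) cross=20.722; C₋=(4.1176,-6.9442) cross=-20.722
  mode - wants cross < 0 → take C=(4.1176,-6.9442) (cross=-20.722)
ex = (C−B)/|BC| = (0.3053,-0.9523); ey = (0.9523,0.3053)
P = B + 2.86·ex + 2.73·ey = (5.4533,-2.1684)

5.45 -2.17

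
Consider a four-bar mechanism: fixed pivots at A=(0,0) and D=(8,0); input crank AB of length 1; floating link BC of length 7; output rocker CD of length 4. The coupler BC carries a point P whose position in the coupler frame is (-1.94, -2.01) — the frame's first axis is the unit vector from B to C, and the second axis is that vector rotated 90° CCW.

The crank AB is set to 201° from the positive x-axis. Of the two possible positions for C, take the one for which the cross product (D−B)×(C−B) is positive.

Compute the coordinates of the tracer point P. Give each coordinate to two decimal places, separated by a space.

-1.71 -3.04

A=(0,0), D=(8.00,0)
B = A + 1.00·(cos201°, sin201°) = (-0.9336, -0.3584)
|BD| = 8.9408
circle(B,7.00) ∩ circle(D,4.00): a=6.3159, h=3.0183
  candidates: C₊=(5.2562,2.9106) cross=26.986; C₋=(5.4982,-3.1210) cross=-26.986
  mode + wants cross > 0 → take C=(5.2562,2.9106) (cross=26.986)
ex = (C−B)/|BC| = (0.8843,0.4670); ey = (-0.4670,0.8843)
P = B + -1.94·ex + -2.01·ey = (-1.7104,-3.0417)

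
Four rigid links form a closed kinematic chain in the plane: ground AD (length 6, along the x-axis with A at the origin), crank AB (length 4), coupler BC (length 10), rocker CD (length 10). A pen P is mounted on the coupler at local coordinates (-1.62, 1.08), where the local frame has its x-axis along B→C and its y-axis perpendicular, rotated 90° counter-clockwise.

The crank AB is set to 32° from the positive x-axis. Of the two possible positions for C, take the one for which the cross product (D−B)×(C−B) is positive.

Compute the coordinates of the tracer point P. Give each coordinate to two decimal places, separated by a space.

1.46 1.86

A=(0,0), D=(6.00,0)
B = A + 4.00·(cos32°, sin32°) = (3.3922, 2.1197)
|BD| = 3.3606
circle(B,10.00) ∩ circle(D,10.00): a=1.6803, h=9.8578
  candidates: C₊=(10.9138,8.7094) cross=33.128; C₋=(-1.5216,-6.5898) cross=-33.128
  mode + wants cross > 0 → take C=(10.9138,8.7094) (cross=33.128)
ex = (C−B)/|BC| = (0.7522,0.6590); ey = (-0.6590,0.7522)
P = B + -1.62·ex + 1.08·ey = (1.4620,1.8645)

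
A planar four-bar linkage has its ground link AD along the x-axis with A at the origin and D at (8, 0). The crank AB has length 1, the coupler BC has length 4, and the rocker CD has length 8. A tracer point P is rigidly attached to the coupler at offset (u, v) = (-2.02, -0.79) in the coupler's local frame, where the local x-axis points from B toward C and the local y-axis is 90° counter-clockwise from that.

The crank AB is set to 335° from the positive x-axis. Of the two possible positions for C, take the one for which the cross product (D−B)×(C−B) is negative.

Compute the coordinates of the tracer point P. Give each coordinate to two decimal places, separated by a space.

A=(0,0), D=(8.00,0)
B = A + 1.00·(cos335°, sin335°) = (0.9063, -0.4226)
|BD| = 7.1063
circle(B,4.00) ∩ circle(D,8.00): a=0.1758, h=3.9961
  candidates: C₊=(0.8442,3.5769) cross=28.398; C₋=(1.3195,-4.4012) cross=-28.398
  mode - wants cross < 0 → take C=(1.3195,-4.4012) (cross=-28.398)
ex = (C−B)/|BC| = (0.1033,-0.9947); ey = (0.9947,0.1033)
P = B + -2.02·ex + -0.79·ey = (-0.0881,1.5050)

-0.09 1.50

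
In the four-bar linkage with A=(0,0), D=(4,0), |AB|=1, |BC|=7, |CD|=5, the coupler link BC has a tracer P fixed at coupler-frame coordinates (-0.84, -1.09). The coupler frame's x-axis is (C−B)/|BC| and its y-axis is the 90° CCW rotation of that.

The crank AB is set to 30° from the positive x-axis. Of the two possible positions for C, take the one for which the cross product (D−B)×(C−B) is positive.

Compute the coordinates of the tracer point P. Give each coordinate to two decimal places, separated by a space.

A=(0,0), D=(4.00,0)
B = A + 1.00·(cos30°, sin30°) = (0.8660, 0.5000)
|BD| = 3.1736
circle(B,7.00) ∩ circle(D,5.00): a=5.3680, h=4.4927
  candidates: C₊=(6.8748,4.0909) cross=14.258; C₋=(5.4591,-4.7824) cross=-14.258
  mode + wants cross > 0 → take C=(6.8748,4.0909) (cross=14.258)
ex = (C−B)/|BC| = (0.8584,0.5130); ey = (-0.5130,0.8584)
P = B + -0.84·ex + -1.09·ey = (0.7041,-0.8666)

0.70 -0.87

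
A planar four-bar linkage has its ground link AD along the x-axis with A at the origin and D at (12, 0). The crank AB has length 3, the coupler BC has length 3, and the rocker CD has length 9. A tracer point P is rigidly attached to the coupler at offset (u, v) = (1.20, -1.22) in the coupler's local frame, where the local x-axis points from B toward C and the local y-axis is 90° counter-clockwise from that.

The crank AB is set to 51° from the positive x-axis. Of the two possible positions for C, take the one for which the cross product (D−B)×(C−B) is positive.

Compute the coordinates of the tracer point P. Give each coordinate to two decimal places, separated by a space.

3.60 2.23

A=(0,0), D=(12.00,0)
B = A + 3.00·(cos51°, sin51°) = (1.8880, 2.3314)
|BD| = 10.3773
circle(B,3.00) ∩ circle(D,9.00): a=1.7196, h=2.4583
  candidates: C₊=(4.1159,4.3405) cross=25.510; C₋=(3.0113,-0.4503) cross=-25.510
  mode + wants cross > 0 → take C=(4.1159,4.3405) (cross=25.510)
ex = (C−B)/|BC| = (0.7426,0.6697); ey = (-0.6697,0.7426)
P = B + 1.20·ex + -1.22·ey = (3.5962,2.2291)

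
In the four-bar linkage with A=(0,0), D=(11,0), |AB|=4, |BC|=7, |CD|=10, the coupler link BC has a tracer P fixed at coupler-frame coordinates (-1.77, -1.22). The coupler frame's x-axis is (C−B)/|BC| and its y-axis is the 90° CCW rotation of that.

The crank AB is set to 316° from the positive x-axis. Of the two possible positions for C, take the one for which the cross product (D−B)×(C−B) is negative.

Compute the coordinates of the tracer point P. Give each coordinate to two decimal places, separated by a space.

A=(0,0), D=(11.00,0)
B = A + 4.00·(cos316°, sin316°) = (2.8774, -2.7786)
|BD| = 8.5848
circle(B,7.00) ∩ circle(D,10.00): a=1.3220, h=6.8740
  candidates: C₊=(1.9033,4.1533) cross=59.012; C₋=(6.3531,-8.8547) cross=-59.012
  mode - wants cross < 0 → take C=(6.3531,-8.8547) (cross=-59.012)
ex = (C−B)/|BC| = (0.4965,-0.8680); ey = (0.8680,0.4965)
P = B + -1.77·ex + -1.22·ey = (0.9395,-1.8480)

0.94 -1.85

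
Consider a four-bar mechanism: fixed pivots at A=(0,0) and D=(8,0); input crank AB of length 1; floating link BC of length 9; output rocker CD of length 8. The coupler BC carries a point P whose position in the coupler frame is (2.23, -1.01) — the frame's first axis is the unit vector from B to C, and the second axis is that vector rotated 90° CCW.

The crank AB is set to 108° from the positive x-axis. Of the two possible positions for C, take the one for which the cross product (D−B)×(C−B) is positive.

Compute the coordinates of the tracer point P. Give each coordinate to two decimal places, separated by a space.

1.93 1.94

A=(0,0), D=(8.00,0)
B = A + 1.00·(cos108°, sin108°) = (-0.3090, 0.9511)
|BD| = 8.3633
circle(B,9.00) ∩ circle(D,8.00): a=5.1980, h=7.3472
  candidates: C₊=(5.6908,7.6595) cross=61.446; C₋=(4.0197,-6.9396) cross=-61.446
  mode + wants cross > 0 → take C=(5.6908,7.6595) (cross=61.446)
ex = (C−B)/|BC| = (0.6666,0.7454); ey = (-0.7454,0.6666)
P = B + 2.23·ex + -1.01·ey = (1.9304,1.9399)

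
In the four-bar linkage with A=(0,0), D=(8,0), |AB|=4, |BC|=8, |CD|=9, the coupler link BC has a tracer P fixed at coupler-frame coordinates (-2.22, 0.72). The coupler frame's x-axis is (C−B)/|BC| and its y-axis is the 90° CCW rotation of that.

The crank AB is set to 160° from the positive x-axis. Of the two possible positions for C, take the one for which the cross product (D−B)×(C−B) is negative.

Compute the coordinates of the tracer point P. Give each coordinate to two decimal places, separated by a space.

A=(0,0), D=(8.00,0)
B = A + 4.00·(cos160°, sin160°) = (-3.7588, 1.3681)
|BD| = 11.8381
circle(B,8.00) ∩ circle(D,9.00): a=5.2010, h=6.0786
  candidates: C₊=(2.1099,6.8049) cross=71.959; C₋=(0.7049,-5.2709) cross=-71.959
  mode - wants cross < 0 → take C=(0.7049,-5.2709) (cross=-71.959)
ex = (C−B)/|BC| = (0.5580,-0.8299); ey = (0.8299,0.5580)
P = B + -2.22·ex + 0.72·ey = (-4.3999,3.6121)

-4.40 3.61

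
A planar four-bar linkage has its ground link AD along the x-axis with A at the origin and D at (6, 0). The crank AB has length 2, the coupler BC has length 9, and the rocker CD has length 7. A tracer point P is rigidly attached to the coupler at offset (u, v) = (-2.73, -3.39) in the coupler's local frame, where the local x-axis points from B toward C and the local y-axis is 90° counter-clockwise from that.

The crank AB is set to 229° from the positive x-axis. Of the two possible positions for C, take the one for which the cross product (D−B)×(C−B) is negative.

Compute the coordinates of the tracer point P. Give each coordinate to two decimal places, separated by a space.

-5.54 -2.53

A=(0,0), D=(6.00,0)
B = A + 2.00·(cos229°, sin229°) = (-1.3121, -1.5094)
|BD| = 7.4663
circle(B,9.00) ∩ circle(D,7.00): a=5.8761, h=6.8170
  candidates: C₊=(3.0645,6.3548) cross=50.898; C₋=(5.8208,-6.9977) cross=-50.898
  mode - wants cross < 0 → take C=(5.8208,-6.9977) (cross=-50.898)
ex = (C−B)/|BC| = (0.7925,-0.6098); ey = (0.6098,0.7925)
P = B + -2.73·ex + -3.39·ey = (-5.5430,-2.5314)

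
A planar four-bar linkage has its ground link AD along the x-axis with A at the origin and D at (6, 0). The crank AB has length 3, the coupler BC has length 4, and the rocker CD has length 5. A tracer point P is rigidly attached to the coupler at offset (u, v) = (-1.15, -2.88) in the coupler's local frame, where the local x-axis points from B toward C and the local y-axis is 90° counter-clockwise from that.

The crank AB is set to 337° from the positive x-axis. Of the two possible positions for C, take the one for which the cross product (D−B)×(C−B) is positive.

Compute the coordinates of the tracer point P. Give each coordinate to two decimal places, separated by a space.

A=(0,0), D=(6.00,0)
B = A + 3.00·(cos337°, sin337°) = (2.7615, -1.1722)
|BD| = 3.4441
circle(B,4.00) ∩ circle(D,5.00): a=0.4155, h=3.9784
  candidates: C₊=(1.7981,2.7101) cross=13.702; C₋=(4.5062,-4.7716) cross=-13.702
  mode + wants cross > 0 → take C=(1.7981,2.7101) (cross=13.702)
ex = (C−B)/|BC| = (-0.2408,0.9706); ey = (-0.9706,-0.2408)
P = B + -1.15·ex + -2.88·ey = (5.8337,-1.5947)

5.83 -1.59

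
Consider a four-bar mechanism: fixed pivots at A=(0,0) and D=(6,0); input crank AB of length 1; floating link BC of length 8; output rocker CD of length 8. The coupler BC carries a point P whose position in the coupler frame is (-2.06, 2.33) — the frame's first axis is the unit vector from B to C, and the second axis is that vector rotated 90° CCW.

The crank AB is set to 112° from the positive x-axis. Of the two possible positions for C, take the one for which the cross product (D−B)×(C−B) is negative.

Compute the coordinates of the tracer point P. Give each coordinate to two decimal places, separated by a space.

A=(0,0), D=(6.00,0)
B = A + 1.00·(cos112°, sin112°) = (-0.3746, 0.9272)
|BD| = 6.4417
circle(B,8.00) ∩ circle(D,8.00): a=3.2208, h=7.3230
  candidates: C₊=(3.8667,7.7103) cross=47.172; C₋=(1.7587,-6.7831) cross=-47.172
  mode - wants cross < 0 → take C=(1.7587,-6.7831) (cross=-47.172)
ex = (C−B)/|BC| = (0.2667,-0.9638); ey = (0.9638,0.2667)
P = B + -2.06·ex + 2.33·ey = (1.3217,3.5339)

1.32 3.53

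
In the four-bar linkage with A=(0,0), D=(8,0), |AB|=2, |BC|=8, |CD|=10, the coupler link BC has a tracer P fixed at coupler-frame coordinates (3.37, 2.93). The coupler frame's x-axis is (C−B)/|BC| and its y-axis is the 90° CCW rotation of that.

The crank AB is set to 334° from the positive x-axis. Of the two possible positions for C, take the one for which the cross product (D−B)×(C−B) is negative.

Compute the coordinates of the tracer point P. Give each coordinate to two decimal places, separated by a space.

5.26 -3.69

A=(0,0), D=(8.00,0)
B = A + 2.00·(cos334°, sin334°) = (1.7976, -0.8767)
|BD| = 6.2641
circle(B,8.00) ∩ circle(D,10.00): a=0.2585, h=7.9958
  candidates: C₊=(0.9344,7.0766) cross=50.086; C₋=(3.1727,-8.7577) cross=-50.086
  mode - wants cross < 0 → take C=(3.1727,-8.7577) (cross=-50.086)
ex = (C−B)/|BC| = (0.1719,-0.9851); ey = (0.9851,0.1719)
P = B + 3.37·ex + 2.93·ey = (5.2632,-3.6930)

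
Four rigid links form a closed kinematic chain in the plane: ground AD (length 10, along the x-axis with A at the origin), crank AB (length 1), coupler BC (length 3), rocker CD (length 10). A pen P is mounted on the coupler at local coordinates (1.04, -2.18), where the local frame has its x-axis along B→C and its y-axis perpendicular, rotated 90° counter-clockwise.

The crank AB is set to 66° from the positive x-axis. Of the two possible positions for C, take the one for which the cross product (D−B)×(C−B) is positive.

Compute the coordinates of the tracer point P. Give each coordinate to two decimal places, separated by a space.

2.70 1.67

A=(0,0), D=(10.00,0)
B = A + 1.00·(cos66°, sin66°) = (0.4067, 0.9135)
|BD| = 9.6367
circle(B,3.00) ∩ circle(D,10.00): a=0.0968, h=2.9984
  candidates: C₊=(0.7873,3.8893) cross=28.895; C₋=(0.2188,-2.0806) cross=-28.895
  mode + wants cross > 0 → take C=(0.7873,3.8893) (cross=28.895)
ex = (C−B)/|BC| = (0.1269,0.9919); ey = (-0.9919,0.1269)
P = B + 1.04·ex + -2.18·ey = (2.7011,1.6686)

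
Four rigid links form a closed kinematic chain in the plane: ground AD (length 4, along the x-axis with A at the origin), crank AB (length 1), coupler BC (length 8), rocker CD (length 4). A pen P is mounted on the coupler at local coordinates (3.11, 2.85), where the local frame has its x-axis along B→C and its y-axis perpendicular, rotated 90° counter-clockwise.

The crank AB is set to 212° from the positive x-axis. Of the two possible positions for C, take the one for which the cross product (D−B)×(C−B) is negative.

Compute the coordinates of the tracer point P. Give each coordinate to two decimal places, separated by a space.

2.95 1.30

A=(0,0), D=(4.00,0)
B = A + 1.00·(cos212°, sin212°) = (-0.8480, -0.5299)
|BD| = 4.8769
circle(B,8.00) ∩ circle(D,4.00): a=7.3596, h=3.1363
  candidates: C₊=(6.1272,3.3875) cross=15.295; C₋=(6.8088,-2.8480) cross=-15.295
  mode - wants cross < 0 → take C=(6.8088,-2.8480) (cross=-15.295)
ex = (C−B)/|BC| = (0.9571,-0.2898); ey = (0.2898,0.9571)
P = B + 3.11·ex + 2.85·ey = (2.9543,1.2967)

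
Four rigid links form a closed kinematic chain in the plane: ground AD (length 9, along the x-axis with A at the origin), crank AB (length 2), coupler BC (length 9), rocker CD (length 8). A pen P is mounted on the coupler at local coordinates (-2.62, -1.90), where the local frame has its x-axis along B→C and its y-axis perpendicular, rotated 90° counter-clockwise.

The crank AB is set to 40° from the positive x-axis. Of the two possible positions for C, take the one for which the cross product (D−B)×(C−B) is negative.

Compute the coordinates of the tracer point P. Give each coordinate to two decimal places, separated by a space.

-1.25 2.94

A=(0,0), D=(9.00,0)
B = A + 2.00·(cos40°, sin40°) = (1.5321, 1.2856)
|BD| = 7.5778
circle(B,9.00) ∩ circle(D,8.00): a=4.9106, h=7.5423
  candidates: C₊=(7.6510,7.8855) cross=57.154; C₋=(5.0919,-6.9805) cross=-57.154
  mode - wants cross < 0 → take C=(5.0919,-6.9805) (cross=-57.154)
ex = (C−B)/|BC| = (0.3955,-0.9184); ey = (0.9184,0.3955)
P = B + -2.62·ex + -1.90·ey = (-1.2493,2.9404)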